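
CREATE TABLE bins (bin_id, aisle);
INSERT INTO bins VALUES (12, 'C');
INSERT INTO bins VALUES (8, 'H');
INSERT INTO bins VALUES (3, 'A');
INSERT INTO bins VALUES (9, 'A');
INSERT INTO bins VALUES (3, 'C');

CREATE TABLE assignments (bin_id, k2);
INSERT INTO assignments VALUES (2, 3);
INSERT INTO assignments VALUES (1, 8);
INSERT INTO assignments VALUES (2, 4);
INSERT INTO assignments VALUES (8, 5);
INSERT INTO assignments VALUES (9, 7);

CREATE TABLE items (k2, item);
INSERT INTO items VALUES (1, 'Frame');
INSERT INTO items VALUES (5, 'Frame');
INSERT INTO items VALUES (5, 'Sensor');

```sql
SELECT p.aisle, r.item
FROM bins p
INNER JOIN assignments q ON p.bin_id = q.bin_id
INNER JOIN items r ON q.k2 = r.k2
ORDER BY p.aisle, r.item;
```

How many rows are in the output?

2

Joins associate left-to-right: bins INNER JOIN assignments on bin_id gives 2 intermediate row(s).
Then INNER JOIN `items r` on k2: keep only rows whose q.k2 appears in r.
Result: 2 row(s).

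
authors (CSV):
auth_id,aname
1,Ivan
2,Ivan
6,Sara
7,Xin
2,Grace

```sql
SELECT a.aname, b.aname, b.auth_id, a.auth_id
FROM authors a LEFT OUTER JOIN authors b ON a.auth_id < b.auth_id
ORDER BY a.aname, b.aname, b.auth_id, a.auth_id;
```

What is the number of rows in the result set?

10

LEFT JOIN keeps every row from `authors a`; unmatched rows get NULL for `authors b`'s columns.
Matching on a.auth_id < b.auth_id.
- a (auth_id=1) pairs with 4 row(s) of b.
- a (auth_id=2) pairs with 2 row(s) of b.
- a (auth_id=6) pairs with 1 row(s) of b.
- a (auth_id=7) has no partner → padded with NULL.
- a (auth_id=2) pairs with 2 row(s) of b.
Total: 9 matched + 1 padded = 10 rows.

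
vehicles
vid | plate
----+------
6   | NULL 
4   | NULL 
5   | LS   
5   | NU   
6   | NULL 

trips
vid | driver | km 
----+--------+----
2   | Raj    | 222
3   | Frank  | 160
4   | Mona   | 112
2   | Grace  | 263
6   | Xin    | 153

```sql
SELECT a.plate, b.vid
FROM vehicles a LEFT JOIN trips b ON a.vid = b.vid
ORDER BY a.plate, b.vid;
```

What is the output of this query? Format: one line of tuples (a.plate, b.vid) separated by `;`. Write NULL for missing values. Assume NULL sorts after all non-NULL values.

LEFT JOIN keeps every row from `vehicles`; unmatched rows get NULL for `trips`'s columns.
Matching on a.vid = b.vid.
Matched pairs: 3; unmatched a rows kept: 2.

(LS, NULL); (NU, NULL); (NULL, 4); (NULL, 6); (NULL, 6)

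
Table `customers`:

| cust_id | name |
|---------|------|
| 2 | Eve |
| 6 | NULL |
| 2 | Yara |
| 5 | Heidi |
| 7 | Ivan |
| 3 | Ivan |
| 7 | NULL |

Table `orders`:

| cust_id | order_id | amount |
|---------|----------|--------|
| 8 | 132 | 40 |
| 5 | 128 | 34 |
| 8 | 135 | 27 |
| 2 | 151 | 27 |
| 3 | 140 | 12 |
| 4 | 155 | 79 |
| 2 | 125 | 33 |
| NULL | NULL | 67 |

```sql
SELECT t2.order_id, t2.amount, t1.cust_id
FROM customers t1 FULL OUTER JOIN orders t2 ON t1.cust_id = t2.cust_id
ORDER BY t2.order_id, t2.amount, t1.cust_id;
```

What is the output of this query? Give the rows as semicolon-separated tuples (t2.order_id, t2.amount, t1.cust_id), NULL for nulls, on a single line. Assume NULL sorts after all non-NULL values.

(125, 33, 2); (125, 33, 2); (128, 34, 5); (132, 40, NULL); (135, 27, NULL); (140, 12, 3); (151, 27, 2); (151, 27, 2); (155, 79, NULL); (NULL, 67, NULL); (NULL, NULL, 6); (NULL, NULL, 7); (NULL, NULL, 7)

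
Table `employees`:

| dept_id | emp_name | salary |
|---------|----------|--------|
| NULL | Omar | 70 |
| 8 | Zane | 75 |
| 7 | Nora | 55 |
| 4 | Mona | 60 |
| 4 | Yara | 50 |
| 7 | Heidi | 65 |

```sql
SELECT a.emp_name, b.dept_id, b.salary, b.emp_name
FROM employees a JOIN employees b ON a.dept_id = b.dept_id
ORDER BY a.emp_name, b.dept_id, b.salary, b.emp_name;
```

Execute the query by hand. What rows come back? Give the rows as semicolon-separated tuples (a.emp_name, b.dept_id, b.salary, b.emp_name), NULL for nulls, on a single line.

INNER JOIN keeps only pairs where the ON condition holds.
Matching on a.dept_id = b.dept_id. A NULL in a compared column never satisfies the condition.
- a[0] dept_id=NULL → no match; dropped.
- a[1] dept_id=8 → 1 match(es) in b → 1 row(s).
- a[2] dept_id=7 → 2 match(es) in b → 2 row(s).
- a[3] dept_id=4 → 2 match(es) in b → 2 row(s).
- a[4] dept_id=4 → 2 match(es) in b → 2 row(s).
- a[5] dept_id=7 → 2 match(es) in b → 2 row(s).
After projecting and ordering:
a.emp_name | b.dept_id | b.salary | b.emp_name
Heidi | 7 | 55 | Nora
Heidi | 7 | 65 | Heidi
Mona | 4 | 50 | Yara
Mona | 4 | 60 | Mona
Nora | 7 | 55 | Nora
Nora | 7 | 65 | Heidi
Yara | 4 | 50 | Yara
Yara | 4 | 60 | Mona
Zane | 8 | 75 | Zane

(Heidi, 7, 55, Nora); (Heidi, 7, 65, Heidi); (Mona, 4, 50, Yara); (Mona, 4, 60, Mona); (Nora, 7, 55, Nora); (Nora, 7, 65, Heidi); (Yara, 4, 50, Yara); (Yara, 4, 60, Mona); (Zane, 8, 75, Zane)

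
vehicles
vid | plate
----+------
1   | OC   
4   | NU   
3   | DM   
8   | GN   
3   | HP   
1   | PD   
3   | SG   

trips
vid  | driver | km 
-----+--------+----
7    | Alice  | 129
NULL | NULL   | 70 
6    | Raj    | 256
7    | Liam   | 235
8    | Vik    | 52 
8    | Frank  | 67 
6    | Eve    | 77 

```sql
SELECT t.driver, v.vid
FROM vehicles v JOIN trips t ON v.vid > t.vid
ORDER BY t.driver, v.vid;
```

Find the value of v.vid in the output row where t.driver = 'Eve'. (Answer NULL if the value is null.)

INNER JOIN keeps only pairs where the ON condition holds.
Matching on v.vid > t.vid. A NULL in a compared column never satisfies the condition.
Matched pairs: 4.

8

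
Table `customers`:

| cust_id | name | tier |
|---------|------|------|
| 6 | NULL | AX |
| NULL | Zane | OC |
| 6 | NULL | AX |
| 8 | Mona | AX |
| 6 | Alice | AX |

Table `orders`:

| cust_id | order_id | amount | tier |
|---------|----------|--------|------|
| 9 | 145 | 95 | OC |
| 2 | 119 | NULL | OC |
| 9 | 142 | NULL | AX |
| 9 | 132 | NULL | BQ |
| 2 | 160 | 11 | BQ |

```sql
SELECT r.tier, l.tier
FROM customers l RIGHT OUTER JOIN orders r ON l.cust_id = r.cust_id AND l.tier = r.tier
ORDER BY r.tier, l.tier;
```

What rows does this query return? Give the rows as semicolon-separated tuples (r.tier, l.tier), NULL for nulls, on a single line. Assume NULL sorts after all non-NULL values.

(AX, NULL); (BQ, NULL); (BQ, NULL); (OC, NULL); (OC, NULL)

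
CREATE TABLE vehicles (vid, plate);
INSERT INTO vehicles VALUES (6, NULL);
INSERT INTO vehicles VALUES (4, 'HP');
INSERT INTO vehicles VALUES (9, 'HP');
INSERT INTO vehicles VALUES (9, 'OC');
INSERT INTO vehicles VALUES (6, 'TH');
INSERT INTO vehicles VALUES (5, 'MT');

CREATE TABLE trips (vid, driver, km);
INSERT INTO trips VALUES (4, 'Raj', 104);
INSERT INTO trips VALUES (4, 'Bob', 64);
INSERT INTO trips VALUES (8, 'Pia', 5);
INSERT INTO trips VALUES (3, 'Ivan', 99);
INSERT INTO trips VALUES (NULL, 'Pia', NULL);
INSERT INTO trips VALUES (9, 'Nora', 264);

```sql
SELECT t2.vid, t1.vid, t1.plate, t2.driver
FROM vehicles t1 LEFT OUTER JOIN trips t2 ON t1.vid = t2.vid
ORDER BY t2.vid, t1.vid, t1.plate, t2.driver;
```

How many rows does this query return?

LEFT JOIN keeps every row from `vehicles`; unmatched rows get NULL for `trips`'s columns.
Matching on t1.vid = t2.vid. A NULL in a compared column never satisfies the condition.
- t1 (vid=6) has no partner → padded with NULL.
- t1 (vid=4) pairs with 2 row(s) of t2.
- t1 (vid=9) pairs with 1 row(s) of t2.
- t1 (vid=9) pairs with 1 row(s) of t2.
- t1 (vid=6) has no partner → padded with NULL.
- t1 (vid=5) has no partner → padded with NULL.
Total: 4 matched + 3 padded = 7 rows.

7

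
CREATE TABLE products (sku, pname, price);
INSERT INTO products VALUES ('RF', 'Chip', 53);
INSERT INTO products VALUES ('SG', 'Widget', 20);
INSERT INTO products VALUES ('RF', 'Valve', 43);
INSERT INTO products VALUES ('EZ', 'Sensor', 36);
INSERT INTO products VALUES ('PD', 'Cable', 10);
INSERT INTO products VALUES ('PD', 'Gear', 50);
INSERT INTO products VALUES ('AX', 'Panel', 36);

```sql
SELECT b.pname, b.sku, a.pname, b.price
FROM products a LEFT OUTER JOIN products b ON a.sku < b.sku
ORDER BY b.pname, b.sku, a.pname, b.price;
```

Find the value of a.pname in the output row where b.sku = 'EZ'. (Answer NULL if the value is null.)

LEFT JOIN keeps every row from `products a`; unmatched rows get NULL for `products b`'s columns.
Matching on a.sku < b.sku.
Matched pairs: 19; unmatched a rows kept: 1.

Panel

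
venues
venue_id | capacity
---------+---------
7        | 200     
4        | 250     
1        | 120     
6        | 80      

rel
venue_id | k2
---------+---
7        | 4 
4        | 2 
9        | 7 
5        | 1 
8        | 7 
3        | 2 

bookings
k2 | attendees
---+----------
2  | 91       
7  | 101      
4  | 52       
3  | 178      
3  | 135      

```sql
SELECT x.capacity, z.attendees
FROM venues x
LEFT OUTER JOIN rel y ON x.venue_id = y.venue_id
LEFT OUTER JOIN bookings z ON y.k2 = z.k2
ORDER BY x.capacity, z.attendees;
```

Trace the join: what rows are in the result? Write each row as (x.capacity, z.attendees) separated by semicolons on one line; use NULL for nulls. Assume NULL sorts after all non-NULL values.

Step 1 — x LEFT JOIN y on venue_id → 4 row(s).
Then LEFT JOIN `bookings z` on k2: each of those 4 rows is kept; rows whose y.k2 has no match in z get NULL for z's columns.

(80, NULL); (120, NULL); (200, 52); (250, 91)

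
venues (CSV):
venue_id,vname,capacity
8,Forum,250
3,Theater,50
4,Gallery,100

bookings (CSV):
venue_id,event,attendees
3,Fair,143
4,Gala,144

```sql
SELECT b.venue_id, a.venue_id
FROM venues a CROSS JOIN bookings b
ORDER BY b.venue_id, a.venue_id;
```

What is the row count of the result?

CROSS JOIN pairs every row of `venues` with every row of `bookings`: 3 × 2 = 6 rows.

6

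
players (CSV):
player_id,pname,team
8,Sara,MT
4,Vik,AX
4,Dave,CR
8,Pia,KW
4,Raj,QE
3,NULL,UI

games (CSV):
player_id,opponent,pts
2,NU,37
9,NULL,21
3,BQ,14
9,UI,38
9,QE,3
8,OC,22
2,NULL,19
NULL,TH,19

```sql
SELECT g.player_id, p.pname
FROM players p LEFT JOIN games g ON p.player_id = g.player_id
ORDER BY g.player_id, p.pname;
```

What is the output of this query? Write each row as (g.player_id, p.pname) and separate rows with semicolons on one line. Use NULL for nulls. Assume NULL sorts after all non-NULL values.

(3, NULL); (8, Pia); (8, Sara); (NULL, Dave); (NULL, Raj); (NULL, Vik)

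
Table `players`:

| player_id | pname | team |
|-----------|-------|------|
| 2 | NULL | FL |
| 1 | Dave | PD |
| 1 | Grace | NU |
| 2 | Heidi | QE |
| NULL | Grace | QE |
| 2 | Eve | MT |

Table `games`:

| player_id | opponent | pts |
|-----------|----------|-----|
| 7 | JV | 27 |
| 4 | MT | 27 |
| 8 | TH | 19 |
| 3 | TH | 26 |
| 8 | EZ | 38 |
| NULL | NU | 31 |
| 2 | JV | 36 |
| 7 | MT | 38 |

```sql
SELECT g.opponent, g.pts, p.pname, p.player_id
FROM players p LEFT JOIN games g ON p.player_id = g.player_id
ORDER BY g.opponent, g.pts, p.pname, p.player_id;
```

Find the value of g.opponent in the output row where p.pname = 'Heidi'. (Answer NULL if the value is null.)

LEFT JOIN keeps every row from `players`; unmatched rows get NULL for `games`'s columns.
Matching on p.player_id = g.player_id. A NULL in a compared column never satisfies the condition.
- p[0] player_id=2 → 1 match(es) in g → 1 row(s).
- p[1] player_id=1 → no match; kept with NULLs on the g side.
- p[2] player_id=1 → no match; kept with NULLs on the g side.
- p[3] player_id=2 → 1 match(es) in g → 1 row(s).
- p[4] player_id=NULL → no match; kept with NULLs on the g side.
- p[5] player_id=2 → 1 match(es) in g → 1 row(s).

JV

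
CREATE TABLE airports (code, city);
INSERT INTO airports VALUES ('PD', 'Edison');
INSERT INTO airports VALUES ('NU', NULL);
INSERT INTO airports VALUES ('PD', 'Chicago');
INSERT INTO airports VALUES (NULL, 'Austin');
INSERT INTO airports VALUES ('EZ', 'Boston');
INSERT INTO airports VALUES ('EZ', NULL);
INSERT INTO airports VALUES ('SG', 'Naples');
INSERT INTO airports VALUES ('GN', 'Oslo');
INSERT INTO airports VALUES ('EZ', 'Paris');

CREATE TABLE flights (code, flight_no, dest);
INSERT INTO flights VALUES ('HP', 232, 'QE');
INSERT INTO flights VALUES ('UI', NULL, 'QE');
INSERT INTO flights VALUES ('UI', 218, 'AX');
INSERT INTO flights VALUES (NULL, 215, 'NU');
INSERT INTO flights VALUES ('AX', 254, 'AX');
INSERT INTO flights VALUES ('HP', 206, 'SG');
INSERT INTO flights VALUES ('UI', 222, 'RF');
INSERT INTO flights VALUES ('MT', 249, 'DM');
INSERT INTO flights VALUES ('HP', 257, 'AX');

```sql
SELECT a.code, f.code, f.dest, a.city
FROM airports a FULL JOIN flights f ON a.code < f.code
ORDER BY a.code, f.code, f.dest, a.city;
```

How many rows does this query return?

43

FULL OUTER JOIN keeps every row from both sides; unmatched rows get NULL for the other side's columns.
Matching on a.code < f.code. A NULL in a compared column never satisfies the condition.
- code=PD: 3 matching f row(s), so 3 row(s) emitted.
- code=NU: 3 matching f row(s), so 3 row(s) emitted.
- code=PD: 3 matching f row(s), so 3 row(s) emitted.
- code=NULL: no f row matches, row kept with f columns NULL.
- code=EZ: 7 matching f row(s), so 7 row(s) emitted.
- code=EZ: 7 matching f row(s), so 7 row(s) emitted.
- code=SG: 3 matching f row(s), so 3 row(s) emitted.
- code=GN: 7 matching f row(s), so 7 row(s) emitted.
- code=EZ: 7 matching f row(s), so 7 row(s) emitted.
- 2 f row(s) had no a match → kept, a columns NULL.
Total: 40 matched + 3 padded = 43 rows.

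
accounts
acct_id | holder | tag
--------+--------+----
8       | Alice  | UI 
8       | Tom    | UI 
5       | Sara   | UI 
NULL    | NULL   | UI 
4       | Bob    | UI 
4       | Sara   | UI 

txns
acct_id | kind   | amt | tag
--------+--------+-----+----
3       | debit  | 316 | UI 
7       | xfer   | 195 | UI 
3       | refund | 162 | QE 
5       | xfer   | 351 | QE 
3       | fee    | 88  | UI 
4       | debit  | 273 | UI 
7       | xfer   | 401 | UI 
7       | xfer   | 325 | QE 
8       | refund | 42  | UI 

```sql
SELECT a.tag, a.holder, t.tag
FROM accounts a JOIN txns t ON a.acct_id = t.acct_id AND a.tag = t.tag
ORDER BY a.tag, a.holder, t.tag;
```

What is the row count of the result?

4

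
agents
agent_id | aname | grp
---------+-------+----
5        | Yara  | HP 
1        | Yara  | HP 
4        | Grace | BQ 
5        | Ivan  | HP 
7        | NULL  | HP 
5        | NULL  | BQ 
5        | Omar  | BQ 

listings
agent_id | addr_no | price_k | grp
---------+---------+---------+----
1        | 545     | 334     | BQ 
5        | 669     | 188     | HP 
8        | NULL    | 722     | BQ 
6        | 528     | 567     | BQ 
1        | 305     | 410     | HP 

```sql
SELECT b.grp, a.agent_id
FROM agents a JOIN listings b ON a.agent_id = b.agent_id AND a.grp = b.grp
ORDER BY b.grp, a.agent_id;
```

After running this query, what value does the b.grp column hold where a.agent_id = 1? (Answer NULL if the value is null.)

HP

INNER JOIN keeps only pairs where the ON condition holds.
Matching on a.agent_id = b.agent_id AND a.grp = b.grp.
Matched pairs: 3.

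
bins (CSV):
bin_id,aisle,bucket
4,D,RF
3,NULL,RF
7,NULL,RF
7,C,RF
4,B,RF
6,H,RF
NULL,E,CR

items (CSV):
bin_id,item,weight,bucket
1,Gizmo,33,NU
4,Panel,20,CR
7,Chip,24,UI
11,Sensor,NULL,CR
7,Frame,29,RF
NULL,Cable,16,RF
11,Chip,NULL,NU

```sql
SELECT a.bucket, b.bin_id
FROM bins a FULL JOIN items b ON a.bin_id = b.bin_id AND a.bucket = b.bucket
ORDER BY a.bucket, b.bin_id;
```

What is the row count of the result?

FULL OUTER JOIN keeps every row from both sides; unmatched rows get NULL for the other side's columns.
Matching on a.bin_id = b.bin_id AND a.bucket = b.bucket. A NULL in a compared column never satisfies the condition.
- a[0] bin_id=4, bucket=RF → no match; kept with NULLs on the b side.
- a[1] bin_id=3, bucket=RF → no match; kept with NULLs on the b side.
- a[2] bin_id=7, bucket=RF → 1 match(es) in b → 1 row(s).
- a[3] bin_id=7, bucket=RF → 1 match(es) in b → 1 row(s).
- a[4] bin_id=4, bucket=RF → no match; kept with NULLs on the b side.
- a[5] bin_id=6, bucket=RF → no match; kept with NULLs on the b side.
- a[6] bin_id=NULL, bucket=CR → no match; kept with NULLs on the b side.
- 6 row(s) from b found no a partner → padded with NULL.
Total: 2 matched + 11 padded = 13 rows.

13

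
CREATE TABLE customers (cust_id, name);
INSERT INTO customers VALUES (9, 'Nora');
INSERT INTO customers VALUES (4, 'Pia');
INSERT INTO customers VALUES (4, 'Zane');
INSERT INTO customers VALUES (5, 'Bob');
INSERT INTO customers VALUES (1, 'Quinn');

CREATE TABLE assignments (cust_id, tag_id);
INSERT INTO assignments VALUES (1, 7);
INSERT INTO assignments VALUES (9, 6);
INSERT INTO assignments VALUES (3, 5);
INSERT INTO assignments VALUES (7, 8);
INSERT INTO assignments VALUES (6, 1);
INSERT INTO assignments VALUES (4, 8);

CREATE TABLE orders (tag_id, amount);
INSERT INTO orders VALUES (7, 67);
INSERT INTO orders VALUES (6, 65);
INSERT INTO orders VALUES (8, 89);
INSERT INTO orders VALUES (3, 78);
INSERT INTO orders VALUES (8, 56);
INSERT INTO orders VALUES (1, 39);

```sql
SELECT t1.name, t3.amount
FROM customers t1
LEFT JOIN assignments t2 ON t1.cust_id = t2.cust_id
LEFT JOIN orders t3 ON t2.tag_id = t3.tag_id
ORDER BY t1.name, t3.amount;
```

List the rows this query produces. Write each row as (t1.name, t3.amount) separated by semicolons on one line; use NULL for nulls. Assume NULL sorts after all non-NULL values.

(Bob, NULL); (Nora, 65); (Pia, 56); (Pia, 89); (Quinn, 67); (Zane, 56); (Zane, 89)

Step 1 — t1 LEFT JOIN t2 on cust_id → 5 row(s).
Then LEFT JOIN `orders t3` on tag_id: each of those 5 rows is kept; rows whose t2.tag_id has no match in t3 get NULL for t3's columns.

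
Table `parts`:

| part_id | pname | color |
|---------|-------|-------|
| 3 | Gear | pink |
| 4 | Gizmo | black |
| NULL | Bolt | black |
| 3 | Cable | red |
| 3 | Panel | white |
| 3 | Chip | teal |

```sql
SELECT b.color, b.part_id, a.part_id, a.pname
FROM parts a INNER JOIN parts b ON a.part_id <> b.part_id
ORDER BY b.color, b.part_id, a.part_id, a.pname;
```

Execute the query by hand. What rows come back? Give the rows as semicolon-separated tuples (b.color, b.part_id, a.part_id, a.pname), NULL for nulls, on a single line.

(black, 4, 3, Cable); (black, 4, 3, Chip); (black, 4, 3, Gear); (black, 4, 3, Panel); (pink, 3, 4, Gizmo); (red, 3, 4, Gizmo); (teal, 3, 4, Gizmo); (white, 3, 4, Gizmo)

INNER JOIN keeps only pairs where the ON condition holds.
Matching on a.part_id <> b.part_id. A NULL in a compared column never satisfies the condition.
- a row (part_id=3): matches 1 b row(s) → 1 output row(s).
- a row (part_id=4): matches 4 b row(s) → 4 output row(s).
- a row (part_id=NULL): no match → dropped.
- a row (part_id=3): matches 1 b row(s) → 1 output row(s).
- a row (part_id=3): matches 1 b row(s) → 1 output row(s).
- a row (part_id=3): matches 1 b row(s) → 1 output row(s).
After projecting and ordering:
b.color | b.part_id | a.part_id | a.pname
black | 4 | 3 | Cable
black | 4 | 3 | Chip
black | 4 | 3 | Gear
black | 4 | 3 | Panel
pink | 3 | 4 | Gizmo
red | 3 | 4 | Gizmo
teal | 3 | 4 | Gizmo
white | 3 | 4 | Gizmo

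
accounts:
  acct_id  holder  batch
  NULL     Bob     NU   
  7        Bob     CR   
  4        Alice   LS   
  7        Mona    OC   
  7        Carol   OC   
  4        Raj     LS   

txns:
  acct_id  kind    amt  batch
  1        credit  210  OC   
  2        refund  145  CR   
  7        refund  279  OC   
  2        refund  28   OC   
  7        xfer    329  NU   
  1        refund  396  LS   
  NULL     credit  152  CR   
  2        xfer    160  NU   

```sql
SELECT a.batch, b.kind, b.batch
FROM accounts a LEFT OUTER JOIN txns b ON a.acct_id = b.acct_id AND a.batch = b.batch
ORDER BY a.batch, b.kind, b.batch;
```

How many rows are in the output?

6

LEFT JOIN keeps every row from `accounts`; unmatched rows get NULL for `txns`'s columns.
Matching on a.acct_id = b.acct_id AND a.batch = b.batch. A NULL in a compared column never satisfies the condition.
- acct_id=NULL, batch=NU: no b row matches, row kept with b columns NULL.
- acct_id=7, batch=CR: no b row matches, row kept with b columns NULL.
- acct_id=4, batch=LS: no b row matches, row kept with b columns NULL.
- acct_id=7, batch=OC: 1 matching b row(s), so 1 row(s) emitted.
- acct_id=7, batch=OC: 1 matching b row(s), so 1 row(s) emitted.
- acct_id=4, batch=LS: no b row matches, row kept with b columns NULL.
Total: 2 matched + 4 padded = 6 rows.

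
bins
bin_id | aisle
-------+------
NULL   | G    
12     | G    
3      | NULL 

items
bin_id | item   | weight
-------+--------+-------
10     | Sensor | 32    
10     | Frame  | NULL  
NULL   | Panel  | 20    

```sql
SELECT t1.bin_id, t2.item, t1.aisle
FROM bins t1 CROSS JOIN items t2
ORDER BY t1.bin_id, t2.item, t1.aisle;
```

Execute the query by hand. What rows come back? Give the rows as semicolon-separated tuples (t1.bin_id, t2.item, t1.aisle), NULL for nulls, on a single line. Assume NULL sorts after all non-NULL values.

(3, Frame, NULL); (3, Panel, NULL); (3, Sensor, NULL); (12, Frame, G); (12, Panel, G); (12, Sensor, G); (NULL, Frame, G); (NULL, Panel, G); (NULL, Sensor, G)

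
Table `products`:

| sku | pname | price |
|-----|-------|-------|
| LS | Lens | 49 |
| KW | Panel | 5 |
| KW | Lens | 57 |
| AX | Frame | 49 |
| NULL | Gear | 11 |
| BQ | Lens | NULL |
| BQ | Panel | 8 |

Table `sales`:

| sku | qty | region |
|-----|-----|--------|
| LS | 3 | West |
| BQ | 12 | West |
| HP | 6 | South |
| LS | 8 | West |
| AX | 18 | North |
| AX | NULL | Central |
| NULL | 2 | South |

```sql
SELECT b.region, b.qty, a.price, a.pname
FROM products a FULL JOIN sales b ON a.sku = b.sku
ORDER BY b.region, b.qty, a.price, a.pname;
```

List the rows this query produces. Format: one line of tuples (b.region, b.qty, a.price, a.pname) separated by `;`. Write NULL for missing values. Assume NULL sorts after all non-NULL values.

FULL OUTER JOIN keeps every row from both sides; unmatched rows get NULL for the other side's columns.
Matching on a.sku = b.sku. A NULL in a compared column never satisfies the condition.
- sku=LS: 2 matching b row(s), so 2 row(s) emitted.
- sku=KW: no b row matches, row kept with b columns NULL.
- sku=KW: no b row matches, row kept with b columns NULL.
- sku=AX: 2 matching b row(s), so 2 row(s) emitted.
- sku=NULL: no b row matches, row kept with b columns NULL.
- sku=BQ: 1 matching b row(s), so 1 row(s) emitted.
- sku=BQ: 1 matching b row(s), so 1 row(s) emitted.
- 2 b row(s) had no a match → kept, a columns NULL.

(Central, NULL, 49, Frame); (North, 18, 49, Frame); (South, 2, NULL, NULL); (South, 6, NULL, NULL); (West, 3, 49, Lens); (West, 8, 49, Lens); (West, 12, 8, Panel); (West, 12, NULL, Lens); (NULL, NULL, 5, Panel); (NULL, NULL, 11, Gear); (NULL, NULL, 57, Lens)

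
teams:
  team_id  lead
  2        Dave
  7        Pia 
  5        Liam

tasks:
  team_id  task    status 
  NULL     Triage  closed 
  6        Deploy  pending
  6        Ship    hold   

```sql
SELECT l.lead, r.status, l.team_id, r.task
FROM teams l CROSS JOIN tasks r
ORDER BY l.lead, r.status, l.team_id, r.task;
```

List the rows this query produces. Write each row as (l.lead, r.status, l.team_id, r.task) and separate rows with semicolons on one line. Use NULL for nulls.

(Dave, closed, 2, Triage); (Dave, hold, 2, Ship); (Dave, pending, 2, Deploy); (Liam, closed, 5, Triage); (Liam, hold, 5, Ship); (Liam, pending, 5, Deploy); (Pia, closed, 7, Triage); (Pia, hold, 7, Ship); (Pia, pending, 7, Deploy)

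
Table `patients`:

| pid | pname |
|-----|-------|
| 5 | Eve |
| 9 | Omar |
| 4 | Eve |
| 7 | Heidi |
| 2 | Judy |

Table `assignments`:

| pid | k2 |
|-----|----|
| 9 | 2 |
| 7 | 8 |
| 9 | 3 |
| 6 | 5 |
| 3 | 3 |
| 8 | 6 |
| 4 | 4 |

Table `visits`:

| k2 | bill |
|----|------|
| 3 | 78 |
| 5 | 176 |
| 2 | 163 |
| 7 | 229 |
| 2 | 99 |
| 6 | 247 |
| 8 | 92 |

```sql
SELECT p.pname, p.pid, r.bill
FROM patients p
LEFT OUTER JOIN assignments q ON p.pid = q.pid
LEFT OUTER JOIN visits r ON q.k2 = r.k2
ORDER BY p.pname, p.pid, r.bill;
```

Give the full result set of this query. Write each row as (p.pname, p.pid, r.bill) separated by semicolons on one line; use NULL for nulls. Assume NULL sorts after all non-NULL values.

(Eve, 4, NULL); (Eve, 5, NULL); (Heidi, 7, 92); (Judy, 2, NULL); (Omar, 9, 78); (Omar, 9, 99); (Omar, 9, 163)

Step 1 — p LEFT JOIN q on pid → 6 row(s).
Then LEFT JOIN `visits r` on k2: each of those 6 rows is kept; rows whose q.k2 has no match in r get NULL for r's columns.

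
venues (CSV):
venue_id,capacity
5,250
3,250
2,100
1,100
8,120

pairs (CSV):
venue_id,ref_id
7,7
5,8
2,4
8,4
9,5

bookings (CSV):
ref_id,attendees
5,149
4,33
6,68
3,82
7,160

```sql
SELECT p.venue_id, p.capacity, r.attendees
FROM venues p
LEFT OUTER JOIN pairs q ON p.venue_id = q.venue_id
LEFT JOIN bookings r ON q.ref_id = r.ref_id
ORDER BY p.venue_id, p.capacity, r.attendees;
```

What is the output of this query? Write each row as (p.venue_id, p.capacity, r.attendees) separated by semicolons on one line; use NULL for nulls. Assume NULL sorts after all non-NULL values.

(1, 100, NULL); (2, 100, 33); (3, 250, NULL); (5, 250, NULL); (8, 120, 33)

Joins associate left-to-right: venues LEFT JOIN pairs on venue_id gives 5 intermediate row(s).
Then LEFT JOIN `bookings r` on ref_id: each of those 5 rows is kept; rows whose q.ref_id has no match in r get NULL for r's columns.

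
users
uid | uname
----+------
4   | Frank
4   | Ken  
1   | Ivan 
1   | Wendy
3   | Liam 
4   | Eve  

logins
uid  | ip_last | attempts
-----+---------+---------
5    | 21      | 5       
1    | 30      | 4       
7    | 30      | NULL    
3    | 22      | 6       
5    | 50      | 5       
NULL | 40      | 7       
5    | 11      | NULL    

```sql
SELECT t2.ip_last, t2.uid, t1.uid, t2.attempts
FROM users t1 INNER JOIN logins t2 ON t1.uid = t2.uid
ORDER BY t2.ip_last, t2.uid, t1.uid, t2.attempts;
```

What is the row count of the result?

INNER JOIN keeps only pairs where the ON condition holds.
Matching on t1.uid = t2.uid. A NULL in a compared column never satisfies the condition.
- t1 (uid=4) has no partner → excluded.
- t1 (uid=4) has no partner → excluded.
- t1 (uid=1) pairs with 1 row(s) of t2.
- t1 (uid=1) pairs with 1 row(s) of t2.
- t1 (uid=3) pairs with 1 row(s) of t2.
- t1 (uid=4) has no partner → excluded.
Total: 3 rows.

3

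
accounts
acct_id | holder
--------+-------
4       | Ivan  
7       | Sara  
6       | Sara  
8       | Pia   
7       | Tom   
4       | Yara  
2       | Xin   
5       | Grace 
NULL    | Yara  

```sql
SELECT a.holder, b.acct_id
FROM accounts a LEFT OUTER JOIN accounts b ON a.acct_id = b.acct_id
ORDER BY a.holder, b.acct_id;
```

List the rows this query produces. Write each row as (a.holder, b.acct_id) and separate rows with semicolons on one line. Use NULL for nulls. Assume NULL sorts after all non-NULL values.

(Grace, 5); (Ivan, 4); (Ivan, 4); (Pia, 8); (Sara, 6); (Sara, 7); (Sara, 7); (Tom, 7); (Tom, 7); (Xin, 2); (Yara, 4); (Yara, 4); (Yara, NULL)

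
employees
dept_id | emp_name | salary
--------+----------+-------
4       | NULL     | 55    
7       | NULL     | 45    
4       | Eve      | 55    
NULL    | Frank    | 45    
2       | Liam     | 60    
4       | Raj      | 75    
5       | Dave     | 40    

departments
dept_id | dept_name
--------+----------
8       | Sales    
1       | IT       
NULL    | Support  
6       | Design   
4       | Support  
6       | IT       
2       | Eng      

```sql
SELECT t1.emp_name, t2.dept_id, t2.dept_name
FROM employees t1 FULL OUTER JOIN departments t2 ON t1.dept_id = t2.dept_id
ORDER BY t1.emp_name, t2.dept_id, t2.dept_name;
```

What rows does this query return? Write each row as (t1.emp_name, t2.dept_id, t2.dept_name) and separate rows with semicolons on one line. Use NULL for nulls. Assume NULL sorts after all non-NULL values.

(Dave, NULL, NULL); (Eve, 4, Support); (Frank, NULL, NULL); (Liam, 2, Eng); (Raj, 4, Support); (NULL, 1, IT); (NULL, 4, Support); (NULL, 6, Design); (NULL, 6, IT); (NULL, 8, Sales); (NULL, NULL, Support); (NULL, NULL, NULL)

FULL OUTER JOIN keeps every row from both sides; unmatched rows get NULL for the other side's columns.
Matching on t1.dept_id = t2.dept_id. A NULL in a compared column never satisfies the condition.
- t1[0] dept_id=4 → 1 match(es) in t2 → 1 row(s).
- t1[1] dept_id=7 → no match; kept with NULLs on the t2 side.
- t1[2] dept_id=4 → 1 match(es) in t2 → 1 row(s).
- t1[3] dept_id=NULL → no match; kept with NULLs on the t2 side.
- t1[4] dept_id=2 → 1 match(es) in t2 → 1 row(s).
- t1[5] dept_id=4 → 1 match(es) in t2 → 1 row(s).
- t1[6] dept_id=5 → no match; kept with NULLs on the t2 side.
- 5 row(s) from t2 found no t1 partner → padded with NULL.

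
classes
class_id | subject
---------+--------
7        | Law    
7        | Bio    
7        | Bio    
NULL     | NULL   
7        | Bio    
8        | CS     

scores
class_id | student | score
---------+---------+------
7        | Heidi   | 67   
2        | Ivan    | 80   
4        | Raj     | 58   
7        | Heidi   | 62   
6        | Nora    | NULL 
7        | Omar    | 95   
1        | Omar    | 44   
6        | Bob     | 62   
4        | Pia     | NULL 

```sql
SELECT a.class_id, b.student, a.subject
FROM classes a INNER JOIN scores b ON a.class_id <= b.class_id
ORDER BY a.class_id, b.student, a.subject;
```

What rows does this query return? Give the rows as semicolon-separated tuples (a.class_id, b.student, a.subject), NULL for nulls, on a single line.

INNER JOIN keeps only pairs where the ON condition holds.
Matching on a.class_id <= b.class_id. A NULL in a compared column never satisfies the condition.
- a row (class_id=7): matches 3 b row(s) → 3 output row(s).
- a row (class_id=7): matches 3 b row(s) → 3 output row(s).
- a row (class_id=7): matches 3 b row(s) → 3 output row(s).
- a row (class_id=NULL): no match → dropped.
- a row (class_id=7): matches 3 b row(s) → 3 output row(s).
- a row (class_id=8): no match → dropped.

(7, Heidi, Bio); (7, Heidi, Bio); (7, Heidi, Bio); (7, Heidi, Bio); (7, Heidi, Bio); (7, Heidi, Bio); (7, Heidi, Law); (7, Heidi, Law); (7, Omar, Bio); (7, Omar, Bio); (7, Omar, Bio); (7, Omar, Law)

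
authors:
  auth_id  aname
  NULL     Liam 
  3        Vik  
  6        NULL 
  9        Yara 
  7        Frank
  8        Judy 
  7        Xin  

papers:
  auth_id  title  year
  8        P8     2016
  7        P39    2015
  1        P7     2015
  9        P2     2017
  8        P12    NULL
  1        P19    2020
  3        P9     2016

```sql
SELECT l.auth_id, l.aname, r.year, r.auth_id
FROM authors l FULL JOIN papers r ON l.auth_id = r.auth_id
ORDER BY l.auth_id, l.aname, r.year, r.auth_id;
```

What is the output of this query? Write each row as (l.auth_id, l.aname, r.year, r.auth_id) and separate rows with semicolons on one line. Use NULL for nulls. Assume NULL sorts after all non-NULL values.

FULL OUTER JOIN keeps every row from both sides; unmatched rows get NULL for the other side's columns.
Matching on l.auth_id = r.auth_id. A NULL in a compared column never satisfies the condition.
Matched pairs: 6; unmatched l rows kept: 2; unmatched r rows kept: 2.

(3, Vik, 2016, 3); (6, NULL, NULL, NULL); (7, Frank, 2015, 7); (7, Xin, 2015, 7); (8, Judy, 2016, 8); (8, Judy, NULL, 8); (9, Yara, 2017, 9); (NULL, Liam, NULL, NULL); (NULL, NULL, 2015, 1); (NULL, NULL, 2020, 1)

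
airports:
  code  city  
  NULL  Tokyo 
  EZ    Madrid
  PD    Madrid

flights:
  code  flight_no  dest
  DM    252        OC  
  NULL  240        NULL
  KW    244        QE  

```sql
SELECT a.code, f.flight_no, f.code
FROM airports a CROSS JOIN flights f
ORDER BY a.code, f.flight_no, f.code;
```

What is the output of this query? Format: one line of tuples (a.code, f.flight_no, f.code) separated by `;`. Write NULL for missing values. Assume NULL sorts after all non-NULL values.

(EZ, 240, NULL); (EZ, 244, KW); (EZ, 252, DM); (PD, 240, NULL); (PD, 244, KW); (PD, 252, DM); (NULL, 240, NULL); (NULL, 244, KW); (NULL, 252, DM)

CROSS JOIN pairs every row of `airports` with every row of `flights`: 3 × 3 = 9 rows.
After projecting and ordering:
a.code | f.flight_no | f.code
EZ | 240 | NULL
EZ | 244 | KW
EZ | 252 | DM
PD | 240 | NULL
PD | 244 | KW
PD | 252 | DM
NULL | 240 | NULL
NULL | 244 | KW
NULL | 252 | DM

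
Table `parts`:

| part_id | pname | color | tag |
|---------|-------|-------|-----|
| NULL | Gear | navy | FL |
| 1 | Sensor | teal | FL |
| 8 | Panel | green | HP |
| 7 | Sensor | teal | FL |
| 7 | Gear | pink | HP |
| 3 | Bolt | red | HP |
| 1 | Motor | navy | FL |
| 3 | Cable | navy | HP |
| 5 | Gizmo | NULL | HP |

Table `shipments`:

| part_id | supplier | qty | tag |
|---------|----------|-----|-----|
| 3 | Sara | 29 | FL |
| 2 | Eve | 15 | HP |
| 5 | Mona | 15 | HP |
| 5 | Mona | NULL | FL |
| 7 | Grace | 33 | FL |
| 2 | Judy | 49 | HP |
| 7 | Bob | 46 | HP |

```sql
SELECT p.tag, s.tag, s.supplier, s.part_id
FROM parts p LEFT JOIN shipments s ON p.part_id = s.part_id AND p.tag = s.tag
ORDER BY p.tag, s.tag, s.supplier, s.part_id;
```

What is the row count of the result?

9

LEFT JOIN keeps every row from `parts`; unmatched rows get NULL for `shipments`'s columns.
Matching on p.part_id = s.part_id AND p.tag = s.tag. A NULL in a compared column never satisfies the condition.
- p row (part_id=NULL, tag=FL): no match → kept, s columns NULL.
- p row (part_id=1, tag=FL): no match → kept, s columns NULL.
- p row (part_id=8, tag=HP): no match → kept, s columns NULL.
- p row (part_id=7, tag=FL): matches 1 s row(s) → 1 output row(s).
- p row (part_id=7, tag=HP): matches 1 s row(s) → 1 output row(s).
- p row (part_id=3, tag=HP): no match → kept, s columns NULL.
- p row (part_id=1, tag=FL): no match → kept, s columns NULL.
- p row (part_id=3, tag=HP): no match → kept, s columns NULL.
- p row (part_id=5, tag=HP): matches 1 s row(s) → 1 output row(s).
Total: 3 matched + 6 padded = 9 rows.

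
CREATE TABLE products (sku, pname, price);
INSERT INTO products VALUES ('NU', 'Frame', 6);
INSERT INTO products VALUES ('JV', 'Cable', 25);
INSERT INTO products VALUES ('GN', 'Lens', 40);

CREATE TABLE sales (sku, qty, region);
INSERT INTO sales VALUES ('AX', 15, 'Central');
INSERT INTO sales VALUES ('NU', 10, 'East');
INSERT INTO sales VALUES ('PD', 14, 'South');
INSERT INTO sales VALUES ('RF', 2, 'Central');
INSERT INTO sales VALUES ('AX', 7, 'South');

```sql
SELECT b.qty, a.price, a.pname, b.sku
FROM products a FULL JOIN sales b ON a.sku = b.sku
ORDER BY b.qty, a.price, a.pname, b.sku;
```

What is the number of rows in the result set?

FULL OUTER JOIN keeps every row from both sides; unmatched rows get NULL for the other side's columns.
Matching on a.sku = b.sku.
- sku=NU: 1 matching b row(s), so 1 row(s) emitted.
- sku=JV: no b row matches, row kept with b columns NULL.
- sku=GN: no b row matches, row kept with b columns NULL.
- 4 row(s) from b found no a partner → padded with NULL.
Total: 1 matched + 6 padded = 7 rows.

7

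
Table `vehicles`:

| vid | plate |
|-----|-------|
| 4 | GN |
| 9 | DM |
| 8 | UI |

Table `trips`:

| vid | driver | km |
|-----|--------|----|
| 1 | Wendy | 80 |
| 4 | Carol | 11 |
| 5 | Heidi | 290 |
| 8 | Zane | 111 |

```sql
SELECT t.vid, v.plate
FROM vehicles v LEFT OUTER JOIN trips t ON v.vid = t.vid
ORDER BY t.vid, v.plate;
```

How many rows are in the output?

3

LEFT JOIN keeps every row from `vehicles`; unmatched rows get NULL for `trips`'s columns.
Matching on v.vid = t.vid.
Matched pairs: 2; unmatched v rows kept: 1.
Total: 2 matched + 1 padded = 3 rows.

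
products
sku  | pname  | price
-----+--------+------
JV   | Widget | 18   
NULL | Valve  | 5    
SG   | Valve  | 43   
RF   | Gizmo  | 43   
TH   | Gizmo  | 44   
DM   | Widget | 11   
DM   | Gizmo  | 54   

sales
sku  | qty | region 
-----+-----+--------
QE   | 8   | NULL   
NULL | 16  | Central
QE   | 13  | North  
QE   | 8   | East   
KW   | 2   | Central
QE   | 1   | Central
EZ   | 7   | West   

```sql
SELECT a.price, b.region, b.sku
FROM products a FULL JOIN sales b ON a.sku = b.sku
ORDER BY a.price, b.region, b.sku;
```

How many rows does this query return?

14

FULL OUTER JOIN keeps every row from both sides; unmatched rows get NULL for the other side's columns.
Matching on a.sku = b.sku. A NULL in a compared column never satisfies the condition.
Matched pairs: 0; unmatched a rows kept: 7; unmatched b rows kept: 7.
Total: 0 matched + 14 padded = 14 rows.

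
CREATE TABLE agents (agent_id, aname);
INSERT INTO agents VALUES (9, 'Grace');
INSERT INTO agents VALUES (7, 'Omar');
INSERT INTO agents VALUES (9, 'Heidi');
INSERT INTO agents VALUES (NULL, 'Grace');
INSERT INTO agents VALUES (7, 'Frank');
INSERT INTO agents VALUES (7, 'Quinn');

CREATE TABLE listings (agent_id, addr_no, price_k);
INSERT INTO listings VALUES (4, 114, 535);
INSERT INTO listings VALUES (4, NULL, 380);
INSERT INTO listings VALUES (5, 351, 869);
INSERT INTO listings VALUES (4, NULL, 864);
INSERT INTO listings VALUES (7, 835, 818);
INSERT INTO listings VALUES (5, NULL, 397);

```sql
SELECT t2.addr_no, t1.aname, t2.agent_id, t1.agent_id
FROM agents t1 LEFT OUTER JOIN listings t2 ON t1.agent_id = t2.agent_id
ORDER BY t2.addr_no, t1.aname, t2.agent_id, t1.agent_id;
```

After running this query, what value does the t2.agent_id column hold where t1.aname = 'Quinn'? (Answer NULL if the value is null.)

7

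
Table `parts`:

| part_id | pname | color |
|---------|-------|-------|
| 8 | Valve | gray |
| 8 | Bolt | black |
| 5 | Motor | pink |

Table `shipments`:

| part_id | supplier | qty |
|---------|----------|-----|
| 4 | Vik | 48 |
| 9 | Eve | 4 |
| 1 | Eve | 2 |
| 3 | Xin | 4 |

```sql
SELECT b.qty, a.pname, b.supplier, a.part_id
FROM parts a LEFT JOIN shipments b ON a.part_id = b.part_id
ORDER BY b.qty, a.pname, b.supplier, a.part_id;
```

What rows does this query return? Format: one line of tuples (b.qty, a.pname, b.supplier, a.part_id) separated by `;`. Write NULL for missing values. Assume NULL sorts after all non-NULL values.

LEFT JOIN keeps every row from `parts`; unmatched rows get NULL for `shipments`'s columns.
Matching on a.part_id = b.part_id.
- a row (part_id=8): no match → kept, b columns NULL.
- a row (part_id=8): no match → kept, b columns NULL.
- a row (part_id=5): no match → kept, b columns NULL.
After projecting and ordering:
b.qty | a.pname | b.supplier | a.part_id
NULL | Bolt | NULL | 8
NULL | Motor | NULL | 5
NULL | Valve | NULL | 8

(NULL, Bolt, NULL, 8); (NULL, Motor, NULL, 5); (NULL, Valve, NULL, 8)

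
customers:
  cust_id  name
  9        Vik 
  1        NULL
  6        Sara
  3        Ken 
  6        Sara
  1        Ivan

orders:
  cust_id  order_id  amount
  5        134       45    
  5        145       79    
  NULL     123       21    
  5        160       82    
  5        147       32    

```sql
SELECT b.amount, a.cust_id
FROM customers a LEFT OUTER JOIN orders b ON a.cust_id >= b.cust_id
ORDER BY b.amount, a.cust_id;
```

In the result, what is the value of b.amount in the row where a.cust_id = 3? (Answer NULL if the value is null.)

LEFT JOIN keeps every row from `customers`; unmatched rows get NULL for `orders`'s columns.
Matching on a.cust_id >= b.cust_id. A NULL in a compared column never satisfies the condition.
- cust_id=9: 4 matching b row(s), so 4 row(s) emitted.
- cust_id=1: no b row matches, row kept with b columns NULL.
- cust_id=6: 4 matching b row(s), so 4 row(s) emitted.
- cust_id=3: no b row matches, row kept with b columns NULL.
- cust_id=6: 4 matching b row(s), so 4 row(s) emitted.
- cust_id=1: no b row matches, row kept with b columns NULL.

NULL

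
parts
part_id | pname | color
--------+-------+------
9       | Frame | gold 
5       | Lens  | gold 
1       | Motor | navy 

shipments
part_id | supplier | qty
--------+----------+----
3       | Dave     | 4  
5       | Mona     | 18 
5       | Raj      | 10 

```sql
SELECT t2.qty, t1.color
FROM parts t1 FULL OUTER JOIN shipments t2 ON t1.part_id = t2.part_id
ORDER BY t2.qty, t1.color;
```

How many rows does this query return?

FULL OUTER JOIN keeps every row from both sides; unmatched rows get NULL for the other side's columns.
Matching on t1.part_id = t2.part_id.
- t1 row (part_id=9): no match → kept, t2 columns NULL.
- t1 row (part_id=5): matches 2 t2 row(s) → 2 output row(s).
- t1 row (part_id=1): no match → kept, t2 columns NULL.
- 1 t2 row(s) had no t1 match → kept, t1 columns NULL.
Total: 2 matched + 3 padded = 5 rows.

5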